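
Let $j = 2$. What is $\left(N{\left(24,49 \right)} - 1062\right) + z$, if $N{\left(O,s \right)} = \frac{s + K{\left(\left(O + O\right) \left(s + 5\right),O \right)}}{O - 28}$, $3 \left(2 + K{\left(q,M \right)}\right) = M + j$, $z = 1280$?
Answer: $\frac{2449}{12} \approx 204.08$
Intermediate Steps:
$K{\left(q,M \right)} = - \frac{4}{3} + \frac{M}{3}$ ($K{\left(q,M \right)} = -2 + \frac{M + 2}{3} = -2 + \frac{2 + M}{3} = -2 + \left(\frac{2}{3} + \frac{M}{3}\right) = - \frac{4}{3} + \frac{M}{3}$)
$N{\left(O,s \right)} = \frac{- \frac{4}{3} + s + \frac{O}{3}}{-28 + O}$ ($N{\left(O,s \right)} = \frac{s + \left(- \frac{4}{3} + \frac{O}{3}\right)}{O - 28} = \frac{- \frac{4}{3} + s + \frac{O}{3}}{-28 + O}$)
$\left(N{\left(24,49 \right)} - 1062\right) + z = \left(\frac{-4 + 24 + 3 \cdot 49}{3 \left(-28 + 24\right)} - 1062\right) + 1280 = \left(\frac{-4 + 24 + 147}{3 \left(-4\right)} - 1062\right) + 1280 = \left(\frac{1}{3} \left(- \frac{1}{4}\right) 167 - 1062\right) + 1280 = \left(- \frac{167}{12} - 1062\right) + 1280 = - \frac{12911}{12} + 1280 = \frac{2449}{12}$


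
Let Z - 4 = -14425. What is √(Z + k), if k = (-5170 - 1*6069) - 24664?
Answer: 2*I*√12581 ≈ 224.33*I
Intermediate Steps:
Z = -14421 (Z = 4 - 14425 = -14421)
k = -35903 (k = (-5170 - 6069) - 24664 = -11239 - 24664 = -35903)
√(Z + k) = √(-14421 - 35903) = √(-50324) = 2*I*√12581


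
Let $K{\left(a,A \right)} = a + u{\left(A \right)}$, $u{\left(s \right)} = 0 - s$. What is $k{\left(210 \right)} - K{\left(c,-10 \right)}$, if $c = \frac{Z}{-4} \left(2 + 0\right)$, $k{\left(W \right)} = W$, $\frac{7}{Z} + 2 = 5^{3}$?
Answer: $\frac{49207}{246} \approx 200.03$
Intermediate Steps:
$Z = \frac{7}{123}$ ($Z = \frac{7}{-2 + 5^{3}} = \frac{7}{-2 + 125} = \frac{7}{123} \approx 0.056911$)
$c = - \frac{7}{246}$ ($c = \frac{7}{123 \left(-4\right)} \left(2 + 0\right) = \frac{7}{123} \left(- \frac{1}{4}\right) 2 = \left(- \frac{7}{492}\right) 2 = - \frac{7}{246} \approx -0.028455$)
$u{\left(s \right)} = - s$
$K{\left(a,A \right)} = a - A$
$k{\left(210 \right)} - K{\left(c,-10 \right)} = 210 - \left(- \frac{7}{246} - -10\right) = 210 - \left(- \frac{7}{246} + 10\right) = 210 - \frac{2453}{246} = \frac{49207}{246}$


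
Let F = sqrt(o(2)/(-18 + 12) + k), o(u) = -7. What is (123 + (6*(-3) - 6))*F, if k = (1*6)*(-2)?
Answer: 33*I*sqrt(390)/2 ≈ 325.85*I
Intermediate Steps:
k = -12 (k = 6*(-2) = -12)
F = I*sqrt(390)/6 (F = sqrt(-7/(-18 + 12) - 12) = sqrt(-7/(-6) - 12) = sqrt(-7*(-1/6) - 12) = sqrt(7/6 - 12) = sqrt(-65/6) = I*sqrt(390)/6 ≈ 3.2914*I)
(123 + (6*(-3) - 6))*F = (123 + (6*(-3) - 6))*(I*sqrt(390)/6) = (123 + (-18 - 6))*(I*sqrt(390)/6) = (123 - 24)*(I*sqrt(390)/6) = 99*(I*sqrt(390)/6) = 33*I*sqrt(390)/2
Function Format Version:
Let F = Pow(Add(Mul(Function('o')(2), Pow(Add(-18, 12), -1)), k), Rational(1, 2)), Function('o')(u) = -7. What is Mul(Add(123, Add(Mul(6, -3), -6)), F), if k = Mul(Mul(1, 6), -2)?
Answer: Mul(Rational(33, 2), I, Pow(390, Rational(1, 2))) ≈ Mul(325.85, I)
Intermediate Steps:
k = -12 (k = Mul(6, -2) = -12)
F = Mul(Rational(1, 6), I, Pow(390, Rational(1, 2))) (F = Pow(Add(Mul(-7, Pow(Add(-18, 12), -1)), -12), Rational(1, 2)) = Pow(Add(Mul(-7, Pow(-6, -1)), -12), Rational(1, 2)) = Pow(Add(Mul(-7, Rational(-1, 6)), -12), Rational(1, 2)) = Pow(Add(Rational(7, 6), -12), Rational(1, 2)) = Pow(Rational(-65, 6), Rational(1, 2)) = Mul(Rational(1, 6), I, Pow(390, Rational(1, 2))) ≈ Mul(3.2914, I))
Mul(Add(123, Add(Mul(6, -3), -6)), F) = Mul(Add(123, Add(Mul(6, -3), -6)), Mul(Rational(1, 6), I, Pow(390, Rational(1, 2)))) = Mul(Add(123, Add(-18, -6)), Mul(Rational(1, 6), I, Pow(390, Rational(1, 2)))) = Mul(Add(123, -24), Mul(Rational(1, 6), I, Pow(390, Rational(1, 2)))) = Mul(99, Mul(Rational(1, 6), I, Pow(390, Rational(1, 2)))) = Mul(Rational(33, 2), I, Pow(390, Rational(1, 2)))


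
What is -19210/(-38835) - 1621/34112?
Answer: 118467997/264947904 ≈ 0.44714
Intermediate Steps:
-19210/(-38835) - 1621/34112 = -19210*(-1/38835) - 1621*1/34112 = 3842/7767 - 1621/34112 = 118467997/264947904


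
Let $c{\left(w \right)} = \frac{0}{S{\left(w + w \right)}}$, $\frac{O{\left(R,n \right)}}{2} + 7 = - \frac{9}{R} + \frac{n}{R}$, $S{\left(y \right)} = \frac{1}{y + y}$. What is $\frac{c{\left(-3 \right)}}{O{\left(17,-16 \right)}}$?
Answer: $0$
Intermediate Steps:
$S{\left(y \right)} = \frac{1}{2 y}$
$O{\left(R,n \right)} = -14 - \frac{18}{R} + \frac{2 n}{R}$ ($O{\left(R,n \right)} = -14 + 2 \left(- \frac{9}{R} + \frac{n}{R}\right) = -14 + \left(- \frac{18}{R} + \frac{2 n}{R}\right) = -14 - \frac{18}{R} + \frac{2 n}{R}$)
$c{\left(w \right)} = 0$ ($c{\left(w \right)} = \frac{0}{\frac{1}{2} \frac{1}{w + w}} = \frac{0}{\frac{1}{2} \frac{1}{2 w}} = \frac{0}{\frac{1}{4} \frac{1}{w}} = 0 \cdot 4 w = 0$)
$\frac{c{\left(-3 \right)}}{O{\left(17,-16 \right)}} = \frac{0}{2 \cdot \frac{1}{17} \left(-9 - 16 - 119\right)} = \frac{0}{2 \cdot \frac{1}{17} \left(-144\right)} = \frac{0}{- \frac{288}{17}} = 0 \left(- \frac{17}{288}\right) = 0$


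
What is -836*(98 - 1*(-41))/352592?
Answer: -29051/88148 ≈ -0.32957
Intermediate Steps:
-836*(98 - 1*(-41))/352592 = -836*(98 + 41)*(1/352592) = -836*139*(1/352592) = -116204*1/352592 = -29051/88148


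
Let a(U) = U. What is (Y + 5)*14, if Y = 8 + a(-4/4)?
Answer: 168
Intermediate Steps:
Y = 7 (Y = 8 - 4/4 = 8 - 4*¼ = 8 - 1 = 7)
(Y + 5)*14 = (7 + 5)*14 = 12*14 = 168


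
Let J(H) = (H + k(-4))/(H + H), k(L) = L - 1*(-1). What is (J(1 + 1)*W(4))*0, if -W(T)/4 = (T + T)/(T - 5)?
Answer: 0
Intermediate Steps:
k(L) = 1 + L (k(L) = L + 1 = 1 + L)
J(H) = (-3 + H)/(2*H) (J(H) = (H + (1 - 4))/(H + H) = (H - 3)/((2*H)) = (-3 + H)*(1/(2*H)) = (-3 + H)/(2*H))
W(T) = -8*T/(-5 + T) (W(T) = -4*(T + T)/(T - 5) = -4*2*T/(-5 + T) = -8*T/(-5 + T))
(J(1 + 1)*W(4))*0 = (((-3 + (1 + 1))/(2*(1 + 1)))*(-8*4/(-5 + 4)))*0 = (((½)*(-3 + 2)/2)*(-8*4/(-1)))*0 = (((½)*(½)*(-1))*(-8*4*(-1)))*0 = -¼*32*0 = -8*0 = 0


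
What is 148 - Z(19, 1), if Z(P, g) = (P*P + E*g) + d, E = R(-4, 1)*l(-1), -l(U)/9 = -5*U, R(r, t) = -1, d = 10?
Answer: -268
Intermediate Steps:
l(U) = 45*U (l(U) = -(-45)*U = 45*U)
E = 45 (E = -45*(-1) = -1*(-45) = 45)
Z(P, g) = 10 + P**2 + 45*g (Z(P, g) = (P*P + 45*g) + 10 = (P**2 + 45*g) + 10 = 10 + P**2 + 45*g)
148 - Z(19, 1) = 148 - (10 + 19**2 + 45*1) = 148 - (10 + 361 + 45) = 148 - 1*416 = 148 - 416 = -268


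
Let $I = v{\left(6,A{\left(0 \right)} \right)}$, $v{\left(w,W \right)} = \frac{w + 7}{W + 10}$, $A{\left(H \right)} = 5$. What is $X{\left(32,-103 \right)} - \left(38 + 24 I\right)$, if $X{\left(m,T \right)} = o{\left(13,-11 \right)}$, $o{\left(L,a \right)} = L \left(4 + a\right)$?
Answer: $- \frac{749}{5} \approx -149.8$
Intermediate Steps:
$v{\left(w,W \right)} = \frac{7 + w}{10 + W}$
$I = \frac{13}{15}$ ($I = \frac{7 + 6}{10 + 5} = \frac{1}{15} \cdot 13 = \frac{13}{15} \approx 0.86667$)
$X{\left(m,T \right)} = -91$ ($X{\left(m,T \right)} = 13 \left(4 - 11\right) = 13 \left(-7\right) = -91$)
$X{\left(32,-103 \right)} - \left(38 + 24 I\right) = -91 - \frac{294}{5} = - \frac{749}{5}$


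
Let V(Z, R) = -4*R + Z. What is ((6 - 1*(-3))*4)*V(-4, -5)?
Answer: 576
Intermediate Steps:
V(Z, R) = Z - 4*R
((6 - 1*(-3))*4)*V(-4, -5) = ((6 - 1*(-3))*4)*(-4 - 4*(-5)) = ((6 + 3)*4)*(-4 + 20) = (9*4)*16 = 36*16 = 576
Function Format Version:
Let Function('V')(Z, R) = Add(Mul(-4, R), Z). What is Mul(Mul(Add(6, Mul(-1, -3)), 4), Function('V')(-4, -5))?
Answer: 576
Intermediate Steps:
Function('V')(Z, R) = Add(Z, Mul(-4, R))
Mul(Mul(Add(6, Mul(-1, -3)), 4), Function('V')(-4, -5)) = Mul(Mul(Add(6, Mul(-1, -3)), 4), Add(-4, Mul(-4, -5))) = Mul(Mul(Add(6, 3), 4), Add(-4, 20)) = Mul(Mul(9, 4), 16) = Mul(36, 16) = 576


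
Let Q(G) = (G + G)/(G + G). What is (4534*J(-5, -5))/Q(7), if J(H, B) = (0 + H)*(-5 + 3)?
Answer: 45340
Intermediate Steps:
J(H, B) = -2*H (J(H, B) = H*(-2) = -2*H)
Q(G) = 1 (Q(G) = (2*G)/((2*G)) = (2*G)*(1/(2*G)) = 1)
(4534*J(-5, -5))/Q(7) = (4534*(-2*(-5)))/1 = (4534*10)*1 = 45340*1 = 45340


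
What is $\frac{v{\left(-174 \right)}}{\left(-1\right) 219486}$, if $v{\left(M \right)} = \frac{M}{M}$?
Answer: $- \frac{1}{219486} \approx -4.5561 \cdot 10^{-6}$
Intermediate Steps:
$v{\left(M \right)} = 1$
$\frac{v{\left(-174 \right)}}{\left(-1\right) 219486} = 1 \frac{1}{\left(-1\right) 219486} = 1 \frac{1}{-219486} = 1 \left(- \frac{1}{219486}\right) = - \frac{1}{219486}$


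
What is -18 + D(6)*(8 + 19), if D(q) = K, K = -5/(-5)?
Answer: 9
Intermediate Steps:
K = 1 (K = -5*(-⅕) = 1)
D(q) = 1
-18 + D(6)*(8 + 19) = -18 + 1*(8 + 19) = -18 + 1*27 = -18 + 27 = 9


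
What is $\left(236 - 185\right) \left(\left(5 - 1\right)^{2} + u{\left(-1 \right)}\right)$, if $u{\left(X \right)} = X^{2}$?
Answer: $867$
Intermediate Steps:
$\left(236 - 185\right) \left(\left(5 - 1\right)^{2} + u{\left(-1 \right)}\right) = \left(236 - 185\right) \left(\left(5 - 1\right)^{2} + \left(-1\right)^{2}\right) = 51 \left(4^{2} + 1\right) = 51 \left(16 + 1\right) = 51 \cdot 17 = 867$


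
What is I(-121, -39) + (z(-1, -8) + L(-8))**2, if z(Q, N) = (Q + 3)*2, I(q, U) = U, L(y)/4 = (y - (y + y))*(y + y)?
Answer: 258025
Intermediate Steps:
L(y) = -8*y**2 (L(y) = 4*((y - (y + y))*(y + y)) = 4*((y - 2*y)*(2*y)) = 4*((-y)*(2*y)) = 4*(-2*y**2) = -8*y**2)
z(Q, N) = 6 + 2*Q (z(Q, N) = (3 + Q)*2 = 6 + 2*Q)
I(-121, -39) + (z(-1, -8) + L(-8))**2 = -39 + ((6 + 2*(-1)) - 8*(-8)**2)**2 = -39 + ((6 - 2) - 8*64)**2 = -39 + (4 - 512)**2 = -39 + (-508)**2 = -39 + 258064 = 258025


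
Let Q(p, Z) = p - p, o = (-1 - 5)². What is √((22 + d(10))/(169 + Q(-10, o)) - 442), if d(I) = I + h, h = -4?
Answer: I*√74670/13 ≈ 21.02*I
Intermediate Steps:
d(I) = -4 + I (d(I) = I - 4 = -4 + I)
o = 36 (o = (-6)² = 36)
Q(p, Z) = 0
√((22 + d(10))/(169 + Q(-10, o)) - 442) = √((22 + (-4 + 10))/(169 + 0) - 442) = √((22 + 6)/169 - 442) = √(28*(1/169) - 442) = √(28/169 - 442) = √(-74670/169) = I*√74670/13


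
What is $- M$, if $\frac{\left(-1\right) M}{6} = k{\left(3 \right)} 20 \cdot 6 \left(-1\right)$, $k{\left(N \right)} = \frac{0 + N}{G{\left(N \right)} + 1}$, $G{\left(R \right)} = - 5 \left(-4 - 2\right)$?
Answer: $- \frac{2160}{31} \approx -69.677$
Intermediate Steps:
$G{\left(R \right)} = 30$ ($G{\left(R \right)} = \left(-5\right) \left(-6\right) = 30$)
$k{\left(N \right)} = \frac{N}{31}$ ($k{\left(N \right)} = \frac{0 + N}{30 + 1} = \frac{N}{31}$)
$M = \frac{2160}{31}$ ($M = - 6 \cdot \frac{1}{31} \cdot 3 \cdot 20 \cdot 6 \left(-1\right) = - 6 \cdot \frac{3}{31} \cdot 20 \left(-6\right) = - 6 \cdot \frac{60}{31} \left(-6\right) = \left(-6\right) \left(- \frac{360}{31}\right) = \frac{2160}{31} \approx 69.677$)
$- M = \left(-1\right) \frac{2160}{31} = - \frac{2160}{31}$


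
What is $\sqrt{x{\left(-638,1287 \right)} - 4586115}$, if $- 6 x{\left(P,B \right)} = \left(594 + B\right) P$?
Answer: $i \sqrt{4386102} \approx 2094.3 i$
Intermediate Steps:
$x{\left(P,B \right)} = - \frac{P \left(594 + B\right)}{6}$ ($x{\left(P,B \right)} = - \frac{\left(594 + B\right) P}{6} = - \frac{P \left(594 + B\right)}{6}$)
$\sqrt{x{\left(-638,1287 \right)} - 4586115} = \sqrt{\left(- \frac{1}{6}\right) \left(-638\right) \left(594 + 1287\right) - 4586115} = \sqrt{\left(- \frac{1}{6}\right) \left(-638\right) 1881 - 4586115} = \sqrt{200013 - 4586115} = \sqrt{-4386102} = i \sqrt{4386102}$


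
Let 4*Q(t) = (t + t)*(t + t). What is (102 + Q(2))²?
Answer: 11236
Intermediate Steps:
Q(t) = t² (Q(t) = ((t + t)*(t + t))/4 = ((2*t)*(2*t))/4 = (4*t²)/4 = t²)
(102 + Q(2))² = (102 + 2²)² = (102 + 4)² = 106² = 11236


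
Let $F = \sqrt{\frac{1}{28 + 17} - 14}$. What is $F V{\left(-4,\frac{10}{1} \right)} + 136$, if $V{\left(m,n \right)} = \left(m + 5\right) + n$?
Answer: $136 + \frac{11 i \sqrt{3145}}{15} \approx 136.0 + 41.126 i$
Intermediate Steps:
$V{\left(m,n \right)} = 5 + m + n$ ($V{\left(m,n \right)} = \left(5 + m\right) + n = 5 + m + n$)
$F = \frac{i \sqrt{3145}}{15}$ ($F = \sqrt{\frac{1}{45} - 14} = \sqrt{- \frac{629}{45}} = \frac{i \sqrt{3145}}{15} \approx 3.7387 i$)
$F V{\left(-4,\frac{10}{1} \right)} + 136 = \frac{i \sqrt{3145}}{15} \left(5 - 4 + \frac{10}{1}\right) + 136 = \frac{i \sqrt{3145}}{15} \left(5 - 4 + 10 \cdot 1\right) + 136 = \frac{i \sqrt{3145}}{15} \left(5 - 4 + 10\right) + 136 = \frac{i \sqrt{3145}}{15} \cdot 11 + 136 = \frac{11 i \sqrt{3145}}{15} + 136 = 136 + \frac{11 i \sqrt{3145}}{15}$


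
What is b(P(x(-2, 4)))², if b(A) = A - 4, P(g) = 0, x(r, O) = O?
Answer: 16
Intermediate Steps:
b(A) = -4 + A
b(P(x(-2, 4)))² = (-4 + 0)² = (-4)² = 16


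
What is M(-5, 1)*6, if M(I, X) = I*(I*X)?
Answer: 150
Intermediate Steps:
M(I, X) = X*I²
M(-5, 1)*6 = (1*(-5)²)*6 = (1*25)*6 = 25*6 = 150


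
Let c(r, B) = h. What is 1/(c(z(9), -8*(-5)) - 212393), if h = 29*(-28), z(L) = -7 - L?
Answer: -1/213205 ≈ -4.6903e-6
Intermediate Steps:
h = -812
c(r, B) = -812
1/(c(z(9), -8*(-5)) - 212393) = 1/(-812 - 212393) = 1/(-213205) = -1/213205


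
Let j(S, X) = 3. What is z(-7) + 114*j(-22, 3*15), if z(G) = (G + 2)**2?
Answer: 367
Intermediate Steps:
z(G) = (2 + G)**2
z(-7) + 114*j(-22, 3*15) = (2 - 7)**2 + 114*3 = (-5)**2 + 342 = 25 + 342 = 367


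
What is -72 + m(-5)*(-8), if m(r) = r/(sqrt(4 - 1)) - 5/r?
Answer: -80 + 40*sqrt(3)/3 ≈ -56.906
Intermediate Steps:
m(r) = -5/r + r*sqrt(3)/3 (m(r) = r/(sqrt(3)) - 5/r = r*(sqrt(3)/3) - 5/r = r*sqrt(3)/3 - 5/r = -5/r + r*sqrt(3)/3)
-72 + m(-5)*(-8) = -72 + (-5/(-5) + (1/3)*(-5)*sqrt(3))*(-8) = -72 + (-5*(-1/5) - 5*sqrt(3)/3)*(-8) = -72 + (1 - 5*sqrt(3)/3)*(-8) = -72 + (-8 + 40*sqrt(3)/3) = -80 + 40*sqrt(3)/3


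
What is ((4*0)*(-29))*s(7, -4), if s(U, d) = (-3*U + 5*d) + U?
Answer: 0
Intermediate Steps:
s(U, d) = -2*U + 5*d
((4*0)*(-29))*s(7, -4) = ((4*0)*(-29))*(-2*7 + 5*(-4)) = (0*(-29))*(-14 - 20) = 0*(-34) = 0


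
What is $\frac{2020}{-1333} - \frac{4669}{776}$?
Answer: $- \frac{7791297}{1034408} \approx -7.5321$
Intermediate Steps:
$\frac{2020}{-1333} - \frac{4669}{776} = 2020 \left(- \frac{1}{1333}\right) - \frac{4669}{776} = - \frac{2020}{1333} - \frac{4669}{776} = - \frac{7791297}{1034408}$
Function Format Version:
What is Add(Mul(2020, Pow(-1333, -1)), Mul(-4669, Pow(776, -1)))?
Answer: Rational(-7791297, 1034408) ≈ -7.5321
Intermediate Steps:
Add(Mul(2020, Pow(-1333, -1)), Mul(-4669, Pow(776, -1))) = Add(Mul(2020, Rational(-1, 1333)), Mul(-4669, Rational(1, 776))) = Add(Rational(-2020, 1333), Rational(-4669, 776)) = Rational(-7791297, 1034408)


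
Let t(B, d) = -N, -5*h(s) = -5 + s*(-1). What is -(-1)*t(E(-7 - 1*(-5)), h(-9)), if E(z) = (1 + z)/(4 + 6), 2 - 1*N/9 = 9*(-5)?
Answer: -423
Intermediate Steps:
N = 423 (N = 18 - 81*(-5) = 18 - 9*(-45) = 18 + 405 = 423)
h(s) = 1 + s/5 (h(s) = -(-5 + s*(-1))/5 = -(-5 - s)/5 = 1 + s/5)
E(z) = ⅒ + z/10 (E(z) = (1 + z)/10 = (1 + z)*(⅒) = ⅒ + z/10)
t(B, d) = -423 (t(B, d) = -1*423 = -423)
-(-1)*t(E(-7 - 1*(-5)), h(-9)) = -(-1)*(-423) = -1*423 = -423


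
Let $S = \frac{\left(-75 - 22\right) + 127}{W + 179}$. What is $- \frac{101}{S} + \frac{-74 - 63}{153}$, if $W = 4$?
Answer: $- \frac{944003}{1530} \approx -617.0$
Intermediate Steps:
$S = \frac{10}{61}$ ($S = \frac{\left(-75 - 22\right) + 127}{4 + 179} = \frac{-97 + 127}{183} = 30 \cdot \frac{1}{183} = \frac{10}{61} \approx 0.16393$)
$- \frac{101}{S} + \frac{-74 - 63}{153} = - \frac{101}{\frac{10}{61}} + \frac{-74 - 63}{153} = \left(-101\right) \frac{61}{10} - \frac{137}{153} = - \frac{6161}{10} - \frac{137}{153} = - \frac{944003}{1530}$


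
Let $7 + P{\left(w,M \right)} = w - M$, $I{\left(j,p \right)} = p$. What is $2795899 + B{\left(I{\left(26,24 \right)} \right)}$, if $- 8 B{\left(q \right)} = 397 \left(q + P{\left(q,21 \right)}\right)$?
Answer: $\frac{5589813}{2} \approx 2.7949 \cdot 10^{6}$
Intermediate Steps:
$P{\left(w,M \right)} = -7 + w - M$ ($P{\left(w,M \right)} = -7 - \left(M - w\right) = -7 + w - M$)
$B{\left(q \right)} = \frac{2779}{2} - \frac{397 q}{4}$ ($B{\left(q \right)} = - \frac{397 \left(q - \left(28 - q\right)\right)}{8} = - \frac{397 \left(q + \left(-28 + q\right)\right)}{8} = - \frac{397 \left(-28 + 2 q\right)}{8} = - \frac{-11116 + 794 q}{8} = \frac{2779}{2} - \frac{397 q}{4}$)
$2795899 + B{\left(I{\left(26,24 \right)} \right)} = 2795899 + \left(\frac{2779}{2} - 2382\right) = 2795899 - \frac{1985}{2} = \frac{5589813}{2}$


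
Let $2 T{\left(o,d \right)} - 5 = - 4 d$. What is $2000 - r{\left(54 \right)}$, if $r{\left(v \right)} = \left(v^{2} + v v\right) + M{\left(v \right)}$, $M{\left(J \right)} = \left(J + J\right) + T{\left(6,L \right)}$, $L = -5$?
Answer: $- \frac{7905}{2} \approx -3952.5$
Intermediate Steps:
$T{\left(o,d \right)} = \frac{5}{2} - 2 d$ ($T{\left(o,d \right)} = \frac{5}{2} + \frac{\left(-4\right) d}{2} = \frac{5}{2} - 2 d$)
$M{\left(J \right)} = \frac{25}{2} + 2 J$ ($M{\left(J \right)} = \left(J + J\right) + \left(\frac{5}{2} - -10\right) = 2 J + \left(\frac{5}{2} + 10\right) = 2 J + \frac{25}{2} = \frac{25}{2} + 2 J$)
$r{\left(v \right)} = \frac{25}{2} + 2 v + 2 v^{2}$ ($r{\left(v \right)} = \left(v^{2} + v v\right) + \left(\frac{25}{2} + 2 v\right) = \left(v^{2} + v^{2}\right) + \left(\frac{25}{2} + 2 v\right) = 2 v^{2} + \left(\frac{25}{2} + 2 v\right) = \frac{25}{2} + 2 v + 2 v^{2}$)
$2000 - r{\left(54 \right)} = 2000 - \left(\frac{25}{2} + 2 \cdot 54 + 2 \cdot 54^{2}\right) = 2000 - \left(\frac{25}{2} + 108 + 2 \cdot 2916\right) = 2000 - \left(\frac{25}{2} + 108 + 5832\right) = 2000 - \frac{11905}{2} = - \frac{7905}{2}$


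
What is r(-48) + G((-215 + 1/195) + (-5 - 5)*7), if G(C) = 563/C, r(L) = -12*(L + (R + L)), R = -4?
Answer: 66579015/55574 ≈ 1198.0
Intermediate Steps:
r(L) = 48 - 24*L (r(L) = -12*(L + (-4 + L)) = -12*(-4 + 2*L) = 48 - 24*L)
r(-48) + G((-215 + 1/195) + (-5 - 5)*7) = (48 - 24*(-48)) + 563/((-215 + 1/195) + (-5 - 5)*7) = (48 + 1152) + 563/((-215 + 1/195) - 10*7) = 1200 + 563/(-41924/195 - 70) = 1200 + 563/(-55574/195) = 1200 + 563*(-195/55574) = 1200 - 109785/55574 = 66579015/55574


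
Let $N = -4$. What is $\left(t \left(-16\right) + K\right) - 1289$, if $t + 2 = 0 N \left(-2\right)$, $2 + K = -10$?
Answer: $-1269$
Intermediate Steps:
$K = -12$ ($K = -2 - 10 = -12$)
$t = -2$ ($t = -2 + 0 \left(-4\right) \left(-2\right) = -2 + 0 \left(-2\right) = -2 + 0 = -2$)
$\left(t \left(-16\right) + K\right) - 1289 = \left(\left(-2\right) \left(-16\right) - 12\right) - 1289 = \left(32 - 12\right) - 1289 = 20 - 1289 = -1269$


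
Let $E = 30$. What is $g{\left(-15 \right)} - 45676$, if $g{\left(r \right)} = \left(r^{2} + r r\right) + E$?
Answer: $-45196$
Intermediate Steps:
$g{\left(r \right)} = 30 + 2 r^{2}$ ($g{\left(r \right)} = \left(r^{2} + r r\right) + 30 = \left(r^{2} + r^{2}\right) + 30 = 2 r^{2} + 30 = 30 + 2 r^{2}$)
$g{\left(-15 \right)} - 45676 = \left(30 + 2 \left(-15\right)^{2}\right) - 45676 = \left(30 + 2 \cdot 225\right) - 45676 = \left(30 + 450\right) - 45676 = 480 - 45676 = -45196$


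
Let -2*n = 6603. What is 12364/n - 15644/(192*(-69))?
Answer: -18691601/7289712 ≈ -2.5641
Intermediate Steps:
n = -6603/2 (n = -½*6603 = -6603/2 ≈ -3301.5)
12364/n - 15644/(192*(-69)) = 12364/(-6603/2) - 15644/(192*(-69)) = 12364*(-2/6603) - 15644/(-13248) = -24728/6603 - 15644*(-1/13248) = -24728/6603 + 3911/3312 = -18691601/7289712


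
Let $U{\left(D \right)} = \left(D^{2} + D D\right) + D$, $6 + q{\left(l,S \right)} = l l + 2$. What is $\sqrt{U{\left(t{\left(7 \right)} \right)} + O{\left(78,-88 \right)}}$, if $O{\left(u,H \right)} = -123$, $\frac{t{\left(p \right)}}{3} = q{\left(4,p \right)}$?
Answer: $\sqrt{2505} \approx 50.05$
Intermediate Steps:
$q{\left(l,S \right)} = -4 + l^{2}$ ($q{\left(l,S \right)} = -6 + \left(l l + 2\right) = -6 + \left(l^{2} + 2\right) = -6 + \left(2 + l^{2}\right) = -4 + l^{2}$)
$t{\left(p \right)} = 36$ ($t{\left(p \right)} = 3 \left(-4 + 4^{2}\right) = 3 \left(-4 + 16\right) = 3 \cdot 12 = 36$)
$U{\left(D \right)} = D + 2 D^{2}$ ($U{\left(D \right)} = \left(D^{2} + D^{2}\right) + D = 2 D^{2} + D = D + 2 D^{2}$)
$\sqrt{U{\left(t{\left(7 \right)} \right)} + O{\left(78,-88 \right)}} = \sqrt{36 \left(1 + 2 \cdot 36\right) - 123} = \sqrt{36 \left(1 + 72\right) - 123} = \sqrt{36 \cdot 73 - 123} = \sqrt{2628 - 123} = \sqrt{2505}$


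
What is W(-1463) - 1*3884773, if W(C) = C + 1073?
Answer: -3885163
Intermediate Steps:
W(C) = 1073 + C
W(-1463) - 1*3884773 = (1073 - 1463) - 1*3884773 = -390 - 3884773 = -3885163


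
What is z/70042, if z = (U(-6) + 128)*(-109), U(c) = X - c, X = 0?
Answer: -7303/35021 ≈ -0.20853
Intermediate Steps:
U(c) = -c (U(c) = 0 - c = -c)
z = -14606 (z = (-1*(-6) + 128)*(-109) = (6 + 128)*(-109) = 134*(-109) = -14606)
z/70042 = -14606/70042 = -14606*1/70042 = -7303/35021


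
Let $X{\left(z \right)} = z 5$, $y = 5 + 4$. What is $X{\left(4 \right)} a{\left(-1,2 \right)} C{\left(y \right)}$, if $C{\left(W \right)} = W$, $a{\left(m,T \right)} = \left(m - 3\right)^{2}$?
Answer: $2880$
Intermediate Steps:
$a{\left(m,T \right)} = \left(-3 + m\right)^{2}$
$y = 9$
$X{\left(z \right)} = 5 z$
$X{\left(4 \right)} a{\left(-1,2 \right)} C{\left(y \right)} = 5 \cdot 4 \left(-3 - 1\right)^{2} \cdot 9 = 20 \left(-4\right)^{2} \cdot 9 = 20 \cdot 16 \cdot 9 = 320 \cdot 9 = 2880$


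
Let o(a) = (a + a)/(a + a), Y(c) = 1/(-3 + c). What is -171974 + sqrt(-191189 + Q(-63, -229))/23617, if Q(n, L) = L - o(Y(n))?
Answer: -171974 + I*sqrt(191419)/23617 ≈ -1.7197e+5 + 0.018525*I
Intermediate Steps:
o(a) = 1 (o(a) = (2*a)/((2*a)) = (2*a)*(1/(2*a)) = 1)
Q(n, L) = -1 + L (Q(n, L) = L - 1*1 = L - 1 = -1 + L)
-171974 + sqrt(-191189 + Q(-63, -229))/23617 = -171974 + sqrt(-191189 + (-1 - 229))/23617 = -171974 + sqrt(-191189 - 230)*(1/23617) = -171974 + sqrt(-191419)*(1/23617) = -171974 + (I*sqrt(191419))*(1/23617) = -171974 + I*sqrt(191419)/23617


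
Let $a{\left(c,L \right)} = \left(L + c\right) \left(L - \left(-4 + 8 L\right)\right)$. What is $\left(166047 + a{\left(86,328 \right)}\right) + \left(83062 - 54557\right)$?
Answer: $-754336$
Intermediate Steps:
$a{\left(c,L \right)} = \left(4 - 7 L\right) \left(L + c\right)$ ($a{\left(c,L \right)} = \left(L + c\right) \left(4 - 7 L\right) = \left(4 - 7 L\right) \left(L + c\right)$)
$\left(166047 + a{\left(86,328 \right)}\right) + \left(83062 - 54557\right) = \left(166047 + \left(- 7 \cdot 328^{2} + 4 \cdot 328 + 4 \cdot 86 - 2296 \cdot 86\right)\right) + \left(83062 - 54557\right) = \left(166047 + \left(\left(-7\right) 107584 + 1312 + 344 - 197456\right)\right) + 28505 = \left(166047 + \left(-753088 + 1312 + 344 - 197456\right)\right) + 28505 = \left(166047 - 948888\right) + 28505 = -782841 + 28505 = -754336$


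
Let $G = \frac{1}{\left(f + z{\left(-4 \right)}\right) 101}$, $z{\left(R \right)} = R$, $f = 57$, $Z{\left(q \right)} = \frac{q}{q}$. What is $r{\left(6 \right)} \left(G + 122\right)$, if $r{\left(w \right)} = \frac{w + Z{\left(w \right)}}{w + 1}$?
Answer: $\frac{653067}{5353} \approx 122.0$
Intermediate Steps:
$Z{\left(q \right)} = 1$
$r{\left(w \right)} = 1$ ($r{\left(w \right)} = \frac{w + 1}{w + 1} = \frac{1 + w}{1 + w} = 1$)
$G = \frac{1}{5353}$ ($G = \frac{1}{\left(57 - 4\right) 101} = \frac{1}{53} \cdot \frac{1}{101} = \frac{1}{5353} \approx 0.00018681$)
$r{\left(6 \right)} \left(G + 122\right) = 1 \left(\frac{1}{5353} + 122\right) = 1 \cdot \frac{653067}{5353} = \frac{653067}{5353}$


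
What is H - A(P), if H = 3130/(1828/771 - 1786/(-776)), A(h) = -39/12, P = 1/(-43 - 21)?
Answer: 3763503931/5591068 ≈ 673.13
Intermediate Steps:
P = -1/64 (P = 1/(-64) = -1/64 ≈ -0.015625)
A(h) = -13/4 (A(h) = -39*1/12 = -13/4)
H = 936333240/1397767 (H = 3130/(1828*(1/771) - 1786*(-1/776)) = 3130/(1828/771 + 893/388) = 3130/(1397767/299148) = 3130*(299148/1397767) = 936333240/1397767 ≈ 669.88)
H - A(P) = 936333240/1397767 - 1*(-13/4) = 936333240/1397767 + 13/4 = 3763503931/5591068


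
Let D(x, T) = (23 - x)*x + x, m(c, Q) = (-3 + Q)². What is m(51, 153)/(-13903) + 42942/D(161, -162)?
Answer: -1093305126/306658471 ≈ -3.5652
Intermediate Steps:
D(x, T) = x + x*(23 - x) (D(x, T) = x*(23 - x) + x = x + x*(23 - x))
m(51, 153)/(-13903) + 42942/D(161, -162) = (-3 + 153)²/(-13903) + 42942/((161*(24 - 1*161))) = 150²*(-1/13903) + 42942/((161*(24 - 161))) = 22500*(-1/13903) + 42942/((161*(-137))) = -22500/13903 + 42942/(-22057) = -22500/13903 + 42942*(-1/22057) = -22500/13903 - 42942/22057 = -1093305126/306658471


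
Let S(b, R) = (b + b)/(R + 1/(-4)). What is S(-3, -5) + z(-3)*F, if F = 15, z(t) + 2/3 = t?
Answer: -377/7 ≈ -53.857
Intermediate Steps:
z(t) = -2/3 + t
S(b, R) = 2*b/(-1/4 + R) (S(b, R) = (2*b)/(R + 1*(-1/4)) = (2*b)/(R - 1/4) = (2*b)/(-1/4 + R) = 2*b/(-1/4 + R))
S(-3, -5) + z(-3)*F = 8*(-3)/(-1 + 4*(-5)) + (-2/3 - 3)*15 = 8*(-3)/(-1 - 20) - 11/3*15 = 8*(-3)/(-21) - 55 = 8*(-3)*(-1/21) - 55 = 8/7 - 55 = -377/7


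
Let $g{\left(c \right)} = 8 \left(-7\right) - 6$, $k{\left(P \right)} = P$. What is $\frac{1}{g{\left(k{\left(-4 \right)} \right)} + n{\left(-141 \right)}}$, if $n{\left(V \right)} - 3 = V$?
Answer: $- \frac{1}{200} \approx -0.005$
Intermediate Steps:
$g{\left(c \right)} = -62$ ($g{\left(c \right)} = -56 - 6 = -62$)
$n{\left(V \right)} = 3 + V$
$\frac{1}{g{\left(k{\left(-4 \right)} \right)} + n{\left(-141 \right)}} = \frac{1}{-62 + \left(3 - 141\right)} = \frac{1}{-62 - 138} = \frac{1}{-200} = - \frac{1}{200}$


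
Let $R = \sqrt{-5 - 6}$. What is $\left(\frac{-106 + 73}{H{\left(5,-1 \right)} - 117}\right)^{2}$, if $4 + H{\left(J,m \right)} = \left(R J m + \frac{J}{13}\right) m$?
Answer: $\frac{184041}{\left(1578 - 65 i \sqrt{11}\right)^{2}} \approx 0.069897 + 0.019461 i$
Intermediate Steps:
$R = i \sqrt{11}$ ($R = \sqrt{-11} = i \sqrt{11} \approx 3.3166 i$)
$H{\left(J,m \right)} = -4 + m \left(\frac{J}{13} + i J m \sqrt{11}\right)$ ($H{\left(J,m \right)} = -4 + \left(i \sqrt{11} J m + \frac{J}{13}\right) m = -4 + \left(i J \sqrt{11} m + J \frac{1}{13}\right) m = -4 + \left(i J m \sqrt{11} + \frac{J}{13}\right) m = -4 + \left(\frac{J}{13} + i J m \sqrt{11}\right) m = -4 + m \left(\frac{J}{13} + i J m \sqrt{11}\right)$)
$\left(\frac{-106 + 73}{H{\left(5,-1 \right)} - 117}\right)^{2} = \left(\frac{-106 + 73}{\left(-4 + \frac{1}{13} \cdot 5 \left(-1\right) + i 5 \sqrt{11} \left(-1\right)^{2}\right) - 117}\right)^{2} = \left(- \frac{33}{\left(-4 - \frac{5}{13} + i 5 \sqrt{11} \cdot 1\right) - 117}\right)^{2} = \left(- \frac{33}{\left(-4 - \frac{5}{13} + 5 i \sqrt{11}\right) - 117}\right)^{2} = \left(- \frac{33}{\left(- \frac{57}{13} + 5 i \sqrt{11}\right) - 117}\right)^{2} = \left(- \frac{33}{- \frac{1578}{13} + 5 i \sqrt{11}}\right)^{2} = \frac{1089}{\left(- \frac{1578}{13} + 5 i \sqrt{11}\right)^{2}}$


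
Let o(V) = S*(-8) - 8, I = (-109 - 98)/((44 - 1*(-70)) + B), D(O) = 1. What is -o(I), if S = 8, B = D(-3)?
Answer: 72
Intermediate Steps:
B = 1
I = -9/5 (I = (-109 - 98)/((44 - 1*(-70)) + 1) = -207/((44 + 70) + 1) = -207/(114 + 1) = -207/115 = -207*1/115 = -9/5 ≈ -1.8000)
o(V) = -72 (o(V) = 8*(-8) - 8 = -64 - 8 = -72)
-o(I) = -1*(-72) = 72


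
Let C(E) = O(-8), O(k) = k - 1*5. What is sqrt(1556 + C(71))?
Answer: sqrt(1543) ≈ 39.281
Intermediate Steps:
O(k) = -5 + k (O(k) = k - 5 = -5 + k)
C(E) = -13 (C(E) = -5 - 8 = -13)
sqrt(1556 + C(71)) = sqrt(1556 - 13) = sqrt(1543)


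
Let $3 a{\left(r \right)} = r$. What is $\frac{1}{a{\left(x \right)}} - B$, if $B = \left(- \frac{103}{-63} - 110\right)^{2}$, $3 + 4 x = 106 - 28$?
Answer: $- \frac{1165182349}{99225} \approx -11743.0$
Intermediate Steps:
$x = \frac{75}{4}$ ($x = - \frac{3}{4} + \frac{106 - 28}{4} = - \frac{3}{4} + \frac{1}{4} \cdot 78 = - \frac{3}{4} + \frac{39}{2} = \frac{75}{4} \approx 18.75$)
$a{\left(r \right)} = \frac{r}{3}$
$B = \frac{46607929}{3969}$ ($B = \left(\left(-103\right) \left(- \frac{1}{63}\right) - 110\right)^{2} = \left(\frac{103}{63} - 110\right)^{2} = \left(- \frac{6827}{63}\right)^{2} = \frac{46607929}{3969} \approx 11743.0$)
$\frac{1}{a{\left(x \right)}} - B = \frac{1}{\frac{1}{3} \cdot \frac{75}{4}} - \frac{46607929}{3969} = \frac{1}{\frac{25}{4}} - \frac{46607929}{3969} = \frac{4}{25} - \frac{46607929}{3969} = - \frac{1165182349}{99225}$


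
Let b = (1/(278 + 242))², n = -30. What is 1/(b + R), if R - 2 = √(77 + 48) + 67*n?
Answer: -146817249009600/294799895948313601 - 365580800000*√5/294799895948313601 ≈ -0.00050080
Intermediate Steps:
b = 1/270400 (b = (1/520)² = 1/270400 ≈ 3.6982e-6)
R = -2008 + 5*√5 (R = 2 + (√(77 + 48) + 67*(-30)) = 2 + (√125 - 2010) = 2 + (5*√5 - 2010) = 2 + (-2010 + 5*√5) = -2008 + 5*√5 ≈ -1996.8)
1/(b + R) = 1/(1/270400 + (-2008 + 5*√5)) = 1/(-542963199/270400 + 5*√5)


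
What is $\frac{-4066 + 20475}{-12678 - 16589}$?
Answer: $- \frac{16409}{29267} \approx -0.56067$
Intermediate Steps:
$\frac{-4066 + 20475}{-12678 - 16589} = \frac{16409}{-29267} = 16409 \left(- \frac{1}{29267}\right) = - \frac{16409}{29267}$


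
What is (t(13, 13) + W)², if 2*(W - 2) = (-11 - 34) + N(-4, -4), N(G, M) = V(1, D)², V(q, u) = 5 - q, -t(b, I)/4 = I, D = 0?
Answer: 16641/4 ≈ 4160.3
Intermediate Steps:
t(b, I) = -4*I
N(G, M) = 16 (N(G, M) = (5 - 1*1)² = (5 - 1)² = 4² = 16)
W = -25/2 (W = 2 + ((-11 - 34) + 16)/2 = 2 + (-45 + 16)/2 = 2 + (½)*(-29) = 2 - 29/2 = -25/2 ≈ -12.500)
(t(13, 13) + W)² = (-4*13 - 25/2)² = (-52 - 25/2)² = (-129/2)² = 16641/4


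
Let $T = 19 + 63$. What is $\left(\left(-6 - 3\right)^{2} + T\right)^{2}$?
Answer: $26569$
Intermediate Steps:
$T = 82$
$\left(\left(-6 - 3\right)^{2} + T\right)^{2} = \left(\left(-6 - 3\right)^{2} + 82\right)^{2} = \left(\left(-9\right)^{2} + 82\right)^{2} = \left(81 + 82\right)^{2} = 163^{2} = 26569$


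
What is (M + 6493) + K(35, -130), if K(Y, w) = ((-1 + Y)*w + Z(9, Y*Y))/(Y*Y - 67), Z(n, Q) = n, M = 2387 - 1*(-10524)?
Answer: 22465421/1158 ≈ 19400.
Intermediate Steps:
M = 12911 (M = 2387 + 10524 = 12911)
K(Y, w) = (9 + w*(-1 + Y))/(-67 + Y²) (K(Y, w) = ((-1 + Y)*w + 9)/(Y*Y - 67) = (w*(-1 + Y) + 9)/(Y² - 67) = (9 + w*(-1 + Y))/(-67 + Y²))
(M + 6493) + K(35, -130) = (12911 + 6493) + (9 - 1*(-130) + 35*(-130))/(-67 + 35²) = 19404 + (9 + 130 - 4550)/(-67 + 1225) = 19404 - 4411/1158 = 22465421/1158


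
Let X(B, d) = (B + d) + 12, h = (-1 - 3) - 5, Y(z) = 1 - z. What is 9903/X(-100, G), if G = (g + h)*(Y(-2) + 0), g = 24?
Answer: -9903/43 ≈ -230.30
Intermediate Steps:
h = -9 (h = -4 - 5 = -9)
G = 45 (G = (24 - 9)*((1 - 1*(-2)) + 0) = 15*((1 + 2) + 0) = 15*(3 + 0) = 15*3 = 45)
X(B, d) = 12 + B + d
9903/X(-100, G) = 9903/(12 - 100 + 45) = 9903/(-43) = 9903*(-1/43) = -9903/43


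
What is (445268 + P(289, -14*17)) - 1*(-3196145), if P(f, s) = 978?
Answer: 3642391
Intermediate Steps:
(445268 + P(289, -14*17)) - 1*(-3196145) = (445268 + 978) - 1*(-3196145) = 446246 + 3196145 = 3642391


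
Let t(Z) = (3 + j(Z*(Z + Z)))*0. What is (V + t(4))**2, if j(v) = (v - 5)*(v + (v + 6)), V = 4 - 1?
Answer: 9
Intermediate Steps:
V = 3
j(v) = (-5 + v)*(6 + 2*v) (j(v) = (-5 + v)*(v + (6 + v)) = (-5 + v)*(6 + 2*v))
t(Z) = 0 (t(Z) = (3 + (-30 - 4*Z*(Z + Z) + 2*(Z*(Z + Z))**2))*0 = (3 + (-30 - 4*Z*2*Z + 2*(Z*(2*Z))**2))*0 = (3 + (-30 - 8*Z**2 + 2*(2*Z**2)**2))*0 = (3 + (-30 - 8*Z**2 + 2*(4*Z**4)))*0 = (3 + (-30 - 8*Z**2 + 8*Z**4))*0 = (-27 - 8*Z**2 + 8*Z**4)*0 = 0)
(V + t(4))**2 = (3 + 0)**2 = 3**2 = 9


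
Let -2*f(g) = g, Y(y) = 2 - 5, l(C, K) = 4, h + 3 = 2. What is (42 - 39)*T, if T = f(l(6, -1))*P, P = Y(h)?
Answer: 18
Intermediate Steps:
h = -1 (h = -3 + 2 = -1)
Y(y) = -3
P = -3
f(g) = -g/2
T = 6 (T = -½*4*(-3) = -2*(-3) = 6)
(42 - 39)*T = (42 - 39)*6 = 3*6 = 18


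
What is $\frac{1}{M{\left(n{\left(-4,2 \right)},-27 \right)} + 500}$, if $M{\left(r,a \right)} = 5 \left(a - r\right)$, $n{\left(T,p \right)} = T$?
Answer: $\frac{1}{385} \approx 0.0025974$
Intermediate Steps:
$M{\left(r,a \right)} = - 5 r + 5 a$
$\frac{1}{M{\left(n{\left(-4,2 \right)},-27 \right)} + 500} = \frac{1}{\left(\left(-5\right) \left(-4\right) + 5 \left(-27\right)\right) + 500} = \frac{1}{\left(20 - 135\right) + 500} = \frac{1}{-115 + 500} = \frac{1}{385}$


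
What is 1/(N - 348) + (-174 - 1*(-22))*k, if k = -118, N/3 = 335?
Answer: 11783953/657 ≈ 17936.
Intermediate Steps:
N = 1005 (N = 3*335 = 1005)
1/(N - 348) + (-174 - 1*(-22))*k = 1/(1005 - 348) + (-174 - 1*(-22))*(-118) = 1/657 + (-174 + 22)*(-118) = 1/657 - 152*(-118) = 1/657 + 17936 = 11783953/657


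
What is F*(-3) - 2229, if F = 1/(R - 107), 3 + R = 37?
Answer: -162714/73 ≈ -2229.0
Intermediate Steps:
R = 34 (R = -3 + 37 = 34)
F = -1/73 (F = 1/(34 - 107) = 1/(-73) = -1/73 ≈ -0.013699)
F*(-3) - 2229 = -1/73*(-3) - 2229 = 3/73 - 2229 = -162714/73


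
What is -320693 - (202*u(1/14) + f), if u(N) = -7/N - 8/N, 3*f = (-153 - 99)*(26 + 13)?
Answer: -274997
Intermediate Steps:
f = -3276 (f = ((-153 - 99)*(26 + 13))/3 = (-252*39)/3 = (1/3)*(-9828) = -3276)
u(N) = -15/N
-320693 - (202*u(1/14) + f) = -320693 - (202*(-15/(1/14)) - 3276) = -320693 - (202*(-15/1/14) - 3276) = -320693 - (202*(-15*14) - 3276) = -320693 - (202*(-210) - 3276) = -320693 - (-42420 - 3276) = -320693 - 1*(-45696) = -320693 + 45696 = -274997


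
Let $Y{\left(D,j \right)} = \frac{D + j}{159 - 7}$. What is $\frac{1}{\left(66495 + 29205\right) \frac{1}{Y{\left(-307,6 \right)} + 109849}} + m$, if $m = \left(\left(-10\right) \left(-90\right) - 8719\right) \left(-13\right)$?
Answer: $\frac{1478614617547}{14546400} \approx 1.0165 \cdot 10^{5}$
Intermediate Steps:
$Y{\left(D,j \right)} = \frac{D}{152} + \frac{j}{152}$ ($Y{\left(D,j \right)} = \frac{D + j}{152} = \left(D + j\right) \frac{1}{152} = \frac{D}{152} + \frac{j}{152}$)
$m = 101647$ ($m = \left(900 - 8719\right) \left(-13\right) = \left(-7819\right) \left(-13\right) = 101647$)
$\frac{1}{\left(66495 + 29205\right) \frac{1}{Y{\left(-307,6 \right)} + 109849}} + m = \frac{1}{\left(66495 + 29205\right) \frac{1}{\left(\frac{1}{152} \left(-307\right) + \frac{1}{152} \cdot 6\right) + 109849}} + 101647 = \frac{1}{95700 \frac{1}{\left(- \frac{307}{152} + \frac{3}{76}\right) + 109849}} + 101647 = \frac{1}{95700 \frac{1}{- \frac{301}{152} + 109849}} + 101647 = \frac{1}{95700 \frac{1}{\frac{16696747}{152}}} + 101647 = \frac{1}{95700 \cdot \frac{152}{16696747}} + 101647 = \frac{1}{\frac{14546400}{16696747}} + 101647 = \frac{16696747}{14546400} + 101647 = \frac{1478614617547}{14546400}$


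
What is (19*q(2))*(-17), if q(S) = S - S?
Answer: 0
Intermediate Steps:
q(S) = 0
(19*q(2))*(-17) = (19*0)*(-17) = 0*(-17) = 0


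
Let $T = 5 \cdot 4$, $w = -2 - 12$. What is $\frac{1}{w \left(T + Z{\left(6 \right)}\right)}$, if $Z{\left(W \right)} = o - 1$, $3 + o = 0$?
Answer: $- \frac{1}{224} \approx -0.0044643$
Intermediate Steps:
$o = -3$ ($o = -3 + 0 = -3$)
$w = -14$ ($w = -2 - 12 = -14$)
$Z{\left(W \right)} = -4$ ($Z{\left(W \right)} = -3 - 1 = -4$)
$T = 20$
$\frac{1}{w \left(T + Z{\left(6 \right)}\right)} = \frac{1}{\left(-14\right) \left(20 - 4\right)} = \frac{1}{\left(-14\right) 16} = \frac{1}{-224} = - \frac{1}{224}$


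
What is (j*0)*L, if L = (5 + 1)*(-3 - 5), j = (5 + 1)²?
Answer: 0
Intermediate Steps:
j = 36 (j = 6² = 36)
L = -48 (L = 6*(-8) = -48)
(j*0)*L = (36*0)*(-48) = 0*(-48) = 0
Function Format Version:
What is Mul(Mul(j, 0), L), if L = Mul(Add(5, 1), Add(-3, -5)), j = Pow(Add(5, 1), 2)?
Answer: 0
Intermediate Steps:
j = 36 (j = Pow(6, 2) = 36)
L = -48 (L = Mul(6, -8) = -48)
Mul(Mul(j, 0), L) = Mul(Mul(36, 0), -48) = Mul(0, -48) = 0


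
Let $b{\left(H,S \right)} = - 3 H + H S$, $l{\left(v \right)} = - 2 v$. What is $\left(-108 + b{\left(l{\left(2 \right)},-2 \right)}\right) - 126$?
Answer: $-214$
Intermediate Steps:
$\left(-108 + b{\left(l{\left(2 \right)},-2 \right)}\right) - 126 = \left(-108 + \left(-2\right) 2 \left(-3 - 2\right)\right) - 126 = \left(-108 - -20\right) - 126 = \left(-108 + 20\right) - 126 = -88 - 126 = -214$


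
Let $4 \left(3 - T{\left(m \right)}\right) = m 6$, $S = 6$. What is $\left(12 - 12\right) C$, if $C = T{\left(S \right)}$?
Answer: $0$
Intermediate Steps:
$T{\left(m \right)} = 3 - \frac{3 m}{2}$ ($T{\left(m \right)} = 3 - \frac{m 6}{4} = 3 - \frac{6 m}{4} = 3 - \frac{3 m}{2}$)
$C = -6$ ($C = 3 - 9 = -6$)
$\left(12 - 12\right) C = \left(12 - 12\right) \left(-6\right) = 0 \left(-6\right) = 0$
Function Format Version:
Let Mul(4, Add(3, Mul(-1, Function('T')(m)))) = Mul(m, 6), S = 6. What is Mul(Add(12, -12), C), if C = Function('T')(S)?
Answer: 0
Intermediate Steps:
Function('T')(m) = Add(3, Mul(Rational(-3, 2), m)) (Function('T')(m) = Add(3, Mul(Rational(-1, 4), Mul(m, 6))) = Add(3, Mul(Rational(-1, 4), Mul(6, m))) = Add(3, Mul(Rational(-3, 2), m)))
C = -6 (C = Add(3, Mul(Rational(-3, 2), 6)) = Add(3, -9) = -6)
Mul(Add(12, -12), C) = Mul(Add(12, -12), -6) = Mul(0, -6) = 0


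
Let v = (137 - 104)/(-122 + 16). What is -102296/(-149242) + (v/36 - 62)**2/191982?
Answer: 16352023403925749/23179058899774848 ≈ 0.70547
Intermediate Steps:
v = -33/106 (v = 33/(-106) = 33*(-1/106) = -33/106 ≈ -0.31132)
-102296/(-149242) + (v/36 - 62)**2/191982 = -102296/(-149242) + (-33/106/36 - 62)**2/191982 = -102296*(-1/149242) + (-33/106*1/36 - 62)**2*(1/191982) = 51148/74621 + (-11/1272 - 62)**2*(1/191982) = 51148/74621 + (-78875/1272)**2*(1/191982) = 51148/74621 + (6221265625/1617984)*(1/191982) = 51148/74621 + 6221265625/310623804288 = 16352023403925749/23179058899774848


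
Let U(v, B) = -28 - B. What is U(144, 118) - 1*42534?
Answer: -42680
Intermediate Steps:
U(144, 118) - 1*42534 = (-28 - 1*118) - 1*42534 = (-28 - 118) - 42534 = -146 - 42534 = -42680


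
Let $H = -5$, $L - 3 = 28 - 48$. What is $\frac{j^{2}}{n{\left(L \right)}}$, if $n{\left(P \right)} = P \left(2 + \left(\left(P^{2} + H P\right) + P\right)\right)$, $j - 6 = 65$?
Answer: $- \frac{5041}{6103} \approx -0.82599$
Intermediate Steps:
$j = 71$ ($j = 6 + 65 = 71$)
$L = -17$ ($L = 3 + \left(28 - 48\right) = 3 - 20 = -17$)
$n{\left(P \right)} = P \left(2 + P^{2} - 4 P\right)$ ($n{\left(P \right)} = P \left(2 + \left(\left(P^{2} - 5 P\right) + P\right)\right) = P \left(2 + \left(P^{2} - 4 P\right)\right) = P \left(2 + P^{2} - 4 P\right)$)
$\frac{j^{2}}{n{\left(L \right)}} = \frac{71^{2}}{\left(-17\right) \left(2 + \left(-17\right)^{2} - -68\right)} = \frac{5041}{\left(-17\right) \left(2 + 289 + 68\right)} = \frac{5041}{\left(-17\right) 359} = \frac{5041}{-6103} = 5041 \left(- \frac{1}{6103}\right) = - \frac{5041}{6103}$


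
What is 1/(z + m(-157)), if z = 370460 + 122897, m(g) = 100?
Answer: 1/493457 ≈ 2.0265e-6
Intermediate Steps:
z = 493357
1/(z + m(-157)) = 1/(493357 + 100) = 1/493457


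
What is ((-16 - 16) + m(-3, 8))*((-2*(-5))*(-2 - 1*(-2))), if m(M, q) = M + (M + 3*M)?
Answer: 0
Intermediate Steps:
m(M, q) = 5*M (m(M, q) = M + 4*M = 5*M)
((-16 - 16) + m(-3, 8))*((-2*(-5))*(-2 - 1*(-2))) = ((-16 - 16) + 5*(-3))*((-2*(-5))*(-2 - 1*(-2))) = (-32 - 15)*(10*(-2 + 2)) = -470*0 = -47*0 = 0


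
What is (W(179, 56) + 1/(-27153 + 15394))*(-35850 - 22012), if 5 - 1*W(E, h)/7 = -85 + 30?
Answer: -285767630498/11759 ≈ -2.4302e+7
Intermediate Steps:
W(E, h) = 420 (W(E, h) = 35 - 7*(-85 + 30) = 35 - 7*(-55) = 35 + 385 = 420)
(W(179, 56) + 1/(-27153 + 15394))*(-35850 - 22012) = (420 + 1/(-27153 + 15394))*(-35850 - 22012) = (420 + 1/(-11759))*(-57862) = (420 - 1/11759)*(-57862) = (4938779/11759)*(-57862) = -285767630498/11759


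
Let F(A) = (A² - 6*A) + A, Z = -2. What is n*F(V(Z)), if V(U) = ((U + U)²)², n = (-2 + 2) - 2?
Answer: -128512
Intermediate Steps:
n = -2 (n = 0 - 2 = -2)
V(U) = 16*U⁴ (V(U) = ((2*U)²)² = (4*U²)² = 16*U⁴)
F(A) = A² - 5*A
n*F(V(Z)) = -2*16*(-2)⁴*(-5 + 16*(-2)⁴) = -2*16*16*(-5 + 16*16) = -512*(-5 + 256) = -512*251 = -2*64256 = -128512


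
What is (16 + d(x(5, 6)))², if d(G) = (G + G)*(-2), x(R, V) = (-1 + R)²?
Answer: 2304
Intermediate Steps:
d(G) = -4*G (d(G) = (2*G)*(-2) = -4*G)
(16 + d(x(5, 6)))² = (16 - 4*(-1 + 5)²)² = (16 - 4*4²)² = (16 - 4*16)² = (16 - 64)² = (-48)² = 2304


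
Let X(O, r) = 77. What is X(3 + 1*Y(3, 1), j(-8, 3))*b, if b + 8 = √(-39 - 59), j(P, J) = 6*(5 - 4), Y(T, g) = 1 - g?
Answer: -616 + 539*I*√2 ≈ -616.0 + 762.26*I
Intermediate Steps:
j(P, J) = 6 (j(P, J) = 6*1 = 6)
b = -8 + 7*I*√2 (b = -8 + √(-39 - 59) = -8 + √(-98) = -8 + 7*I*√2 ≈ -8.0 + 9.8995*I)
X(3 + 1*Y(3, 1), j(-8, 3))*b = 77*(-8 + 7*I*√2) = -616 + 539*I*√2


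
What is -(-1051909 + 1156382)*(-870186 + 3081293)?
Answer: -231000981611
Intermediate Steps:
-(-1051909 + 1156382)*(-870186 + 3081293) = -104473*2211107 = -1*231000981611 = -231000981611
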